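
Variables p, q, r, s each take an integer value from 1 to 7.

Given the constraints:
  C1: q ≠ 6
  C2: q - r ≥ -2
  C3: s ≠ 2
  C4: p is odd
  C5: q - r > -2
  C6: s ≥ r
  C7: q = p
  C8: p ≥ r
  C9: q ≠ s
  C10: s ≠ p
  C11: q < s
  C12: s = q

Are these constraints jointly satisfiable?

Unsatisfiable

From constraints 7 and 12, s = q = p, so s = p. But constraint 10 says s ≠ p. Contradiction.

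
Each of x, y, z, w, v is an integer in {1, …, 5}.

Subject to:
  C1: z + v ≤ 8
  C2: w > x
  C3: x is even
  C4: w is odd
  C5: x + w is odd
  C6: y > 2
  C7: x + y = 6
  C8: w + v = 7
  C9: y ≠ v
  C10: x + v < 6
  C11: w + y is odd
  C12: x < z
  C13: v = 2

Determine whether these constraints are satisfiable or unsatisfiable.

The assignment x = 2, y = 4, z = 5, w = 5, v = 2 works:
  constraint 1 holds since z + v = 7.
  constraint 7 holds since x + y = 6.
The rest check out directly.

Satisfiable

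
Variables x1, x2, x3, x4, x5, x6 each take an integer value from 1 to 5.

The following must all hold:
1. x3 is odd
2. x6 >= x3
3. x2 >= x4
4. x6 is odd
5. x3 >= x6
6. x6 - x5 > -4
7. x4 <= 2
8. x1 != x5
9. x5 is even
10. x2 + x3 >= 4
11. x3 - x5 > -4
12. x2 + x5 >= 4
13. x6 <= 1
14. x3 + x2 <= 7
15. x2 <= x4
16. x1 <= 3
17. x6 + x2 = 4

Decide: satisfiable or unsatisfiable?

From constraints 7 and 15: x2 ≤ x4 ≤ 2. From constraints 2 and 13: x3 ≤ x6 ≤ 1. Hence x2 + x3 ≤ 3. But constraint 10 requires x2 + x3 ≥ 4, and 4 > 3. Contradiction.

Unsatisfiable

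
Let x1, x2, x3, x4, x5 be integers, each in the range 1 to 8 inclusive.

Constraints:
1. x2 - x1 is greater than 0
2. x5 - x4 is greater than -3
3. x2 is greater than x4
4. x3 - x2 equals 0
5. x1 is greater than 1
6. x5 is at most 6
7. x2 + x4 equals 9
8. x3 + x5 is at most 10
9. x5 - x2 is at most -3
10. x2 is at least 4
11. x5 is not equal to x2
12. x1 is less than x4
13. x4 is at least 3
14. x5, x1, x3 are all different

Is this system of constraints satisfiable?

Satisfiable

The assignment x1 = 3, x2 = 5, x3 = 5, x4 = 4, x5 = 2 works:
  constraint 1 holds since x2 - x1 = 2.
  constraint 2 holds since x5 - x4 = -2.
The rest check out directly.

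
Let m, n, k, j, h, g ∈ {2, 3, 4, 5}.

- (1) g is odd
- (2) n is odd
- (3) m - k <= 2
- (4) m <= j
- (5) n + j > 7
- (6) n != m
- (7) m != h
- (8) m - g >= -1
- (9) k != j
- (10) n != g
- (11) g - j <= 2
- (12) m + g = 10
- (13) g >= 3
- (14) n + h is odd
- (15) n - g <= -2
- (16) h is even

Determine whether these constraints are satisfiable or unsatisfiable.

Take m = 5, n = 3, k = 3, j = 5, h = 2, g = 5. Then constraint 3: m - k = 2; constraint 5: n + j = 8, and every other listed constraint is also met.

Satisfiable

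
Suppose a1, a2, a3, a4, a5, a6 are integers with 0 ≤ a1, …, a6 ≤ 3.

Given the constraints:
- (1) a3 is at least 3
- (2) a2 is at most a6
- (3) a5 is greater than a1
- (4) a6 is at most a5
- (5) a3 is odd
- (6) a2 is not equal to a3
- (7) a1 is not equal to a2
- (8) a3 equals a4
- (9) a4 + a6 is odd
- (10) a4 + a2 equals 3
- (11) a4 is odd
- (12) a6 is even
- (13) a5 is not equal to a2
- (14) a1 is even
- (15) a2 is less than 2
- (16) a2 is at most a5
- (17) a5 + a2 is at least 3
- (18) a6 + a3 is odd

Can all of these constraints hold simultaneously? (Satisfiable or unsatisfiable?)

Satisfiable

The assignment a1 = 2, a2 = 0, a3 = 3, a4 = 3, a5 = 3, a6 = 0 works:
  constraint 10 holds since a4 + a2 = 3.
  constraint 17 holds since a5 + a2 = 3.
The rest check out directly.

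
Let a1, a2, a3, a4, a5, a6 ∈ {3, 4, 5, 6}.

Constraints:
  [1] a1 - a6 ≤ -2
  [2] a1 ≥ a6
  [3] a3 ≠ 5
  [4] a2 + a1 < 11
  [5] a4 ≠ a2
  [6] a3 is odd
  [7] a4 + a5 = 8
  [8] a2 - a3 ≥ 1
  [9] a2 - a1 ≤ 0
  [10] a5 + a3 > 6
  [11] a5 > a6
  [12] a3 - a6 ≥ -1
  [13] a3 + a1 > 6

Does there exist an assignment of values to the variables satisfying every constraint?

Unsatisfiable

Constraints 1, 8, 9, and 12 give a6 − a1 ≥ 2, a1 − a2 ≥ 0, a2 − a3 ≥ 1, a3 − a6 ≥ -1.
Adding all 4 inequalities: the left sides telescope to 0, and the right sides sum to 2 + 0 + 1 + (-1) = 2. So 0 ≥ 2, which is false.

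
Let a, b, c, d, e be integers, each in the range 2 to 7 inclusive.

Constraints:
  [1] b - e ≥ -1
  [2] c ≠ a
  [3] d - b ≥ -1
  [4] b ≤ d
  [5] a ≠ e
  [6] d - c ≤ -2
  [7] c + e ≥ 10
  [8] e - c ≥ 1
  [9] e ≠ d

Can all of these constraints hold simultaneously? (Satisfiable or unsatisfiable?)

Unsatisfiable

Constraints 1, 3, 6, and 8 give b − e ≥ -1, e − c ≥ 1, c − d ≥ 2, d − b ≥ -1.
Adding all 4 inequalities: the left sides telescope to 0, and the right sides sum to (-1) + 1 + 2 + (-1) = 1. So 0 ≥ 1, which is false.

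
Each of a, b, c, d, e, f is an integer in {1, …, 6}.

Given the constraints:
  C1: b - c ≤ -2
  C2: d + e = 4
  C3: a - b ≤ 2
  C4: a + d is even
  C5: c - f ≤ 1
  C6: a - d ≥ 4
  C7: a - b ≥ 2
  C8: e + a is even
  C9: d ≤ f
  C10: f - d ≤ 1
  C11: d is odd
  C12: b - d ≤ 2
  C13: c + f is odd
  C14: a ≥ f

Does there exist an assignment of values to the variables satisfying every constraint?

Constraints 1, 3, 5, 6, and 10 give f − c ≥ -1, c − b ≥ 2, b − a ≥ -2, a − d ≥ 4, d − f ≥ -1.
Adding all 5 inequalities: the left sides telescope to 0, and the right sides sum to (-1) + 2 + (-2) + 4 + (-1) = 2. So 0 ≥ 2, which is false.

Unsatisfiable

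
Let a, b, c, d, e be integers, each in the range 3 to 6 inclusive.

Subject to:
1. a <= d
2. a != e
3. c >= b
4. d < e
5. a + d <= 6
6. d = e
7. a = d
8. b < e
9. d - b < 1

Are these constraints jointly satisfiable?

Unsatisfiable

From constraints 6 and 7, a = d = e, so a = e. But constraint 2 says a ≠ e. Contradiction.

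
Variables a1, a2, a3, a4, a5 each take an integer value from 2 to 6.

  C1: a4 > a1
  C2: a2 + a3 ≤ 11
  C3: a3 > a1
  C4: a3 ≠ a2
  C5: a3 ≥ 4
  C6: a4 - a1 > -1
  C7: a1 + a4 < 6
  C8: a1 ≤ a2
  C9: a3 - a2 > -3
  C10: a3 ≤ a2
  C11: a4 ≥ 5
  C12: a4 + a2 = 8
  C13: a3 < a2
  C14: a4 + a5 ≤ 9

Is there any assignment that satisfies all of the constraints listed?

Unsatisfiable

From constraint 11: a4 ≥ 5. From constraints 5 and 10: a2 ≥ a3 ≥ 4. Hence a4 + a2 ≥ 9. But constraint 12 requires a4 + a2 = 8, and 8 < 9. Contradiction.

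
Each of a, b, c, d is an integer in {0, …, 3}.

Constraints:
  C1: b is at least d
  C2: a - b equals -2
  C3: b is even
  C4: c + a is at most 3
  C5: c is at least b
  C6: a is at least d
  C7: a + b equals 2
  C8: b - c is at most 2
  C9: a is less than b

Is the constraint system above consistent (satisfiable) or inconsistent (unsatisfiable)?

Satisfiable

The assignment a = 0, b = 2, c = 2, d = 0 works:
  constraint 2 holds since a - b = -2.
  constraint 4 holds since c + a = 2.
  constraint 7 holds since a + b = 2.
The rest check out directly.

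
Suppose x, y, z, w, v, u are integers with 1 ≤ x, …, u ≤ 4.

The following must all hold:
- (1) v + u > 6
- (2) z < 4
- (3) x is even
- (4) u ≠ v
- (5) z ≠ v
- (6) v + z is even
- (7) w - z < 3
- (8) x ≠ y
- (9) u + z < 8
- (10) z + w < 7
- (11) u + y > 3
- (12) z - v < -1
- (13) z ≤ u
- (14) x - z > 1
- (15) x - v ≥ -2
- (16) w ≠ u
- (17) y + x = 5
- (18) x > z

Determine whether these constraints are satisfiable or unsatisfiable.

Take x = 4, y = 1, z = 1, w = 3, v = 3, u = 4. Then constraint 1: v + u = 7; constraint 7: w - z = 2, and every other listed constraint is also met.

Satisfiable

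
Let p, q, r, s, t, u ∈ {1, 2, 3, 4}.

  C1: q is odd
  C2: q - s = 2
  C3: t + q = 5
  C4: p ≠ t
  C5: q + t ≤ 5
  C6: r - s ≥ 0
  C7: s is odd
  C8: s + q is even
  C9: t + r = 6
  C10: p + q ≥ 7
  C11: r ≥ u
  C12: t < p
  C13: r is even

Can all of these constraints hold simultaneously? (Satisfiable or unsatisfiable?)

Setting (p, q, r, s, t, u) = (4, 3, 4, 1, 2, 3) satisfies everything: constraint 2: q - s = 2; constraint 3: t + q = 5; constraint 5: q + t = 5, and the others follow.

Satisfiable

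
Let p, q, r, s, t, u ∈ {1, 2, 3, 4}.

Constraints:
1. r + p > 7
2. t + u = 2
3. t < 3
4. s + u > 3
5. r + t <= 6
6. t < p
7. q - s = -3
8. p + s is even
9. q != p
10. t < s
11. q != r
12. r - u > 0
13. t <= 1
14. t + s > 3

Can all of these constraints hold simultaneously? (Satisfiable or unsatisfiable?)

One satisfying assignment is p = 4, q = 1, r = 4, s = 4, t = 1, u = 1.
For the less obvious constraints — constraint 1: r + p = 8; constraint 2: t + u = 2 — and the others hold by inspection.

Satisfiable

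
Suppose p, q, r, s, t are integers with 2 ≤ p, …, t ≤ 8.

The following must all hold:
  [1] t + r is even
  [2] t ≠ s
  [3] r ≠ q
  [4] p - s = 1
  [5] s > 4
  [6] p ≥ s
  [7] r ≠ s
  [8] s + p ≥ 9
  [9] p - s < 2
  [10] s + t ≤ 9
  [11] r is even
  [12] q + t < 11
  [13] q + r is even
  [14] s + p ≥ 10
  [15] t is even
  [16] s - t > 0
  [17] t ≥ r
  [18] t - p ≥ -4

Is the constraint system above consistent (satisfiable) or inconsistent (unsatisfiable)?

Satisfiable

Try p = 6, q = 6, r = 4, s = 5, t = 4.
Check constraint 4: p - s = 1; constraint 8: s + p = 11. The remaining constraints are straightforward to verify.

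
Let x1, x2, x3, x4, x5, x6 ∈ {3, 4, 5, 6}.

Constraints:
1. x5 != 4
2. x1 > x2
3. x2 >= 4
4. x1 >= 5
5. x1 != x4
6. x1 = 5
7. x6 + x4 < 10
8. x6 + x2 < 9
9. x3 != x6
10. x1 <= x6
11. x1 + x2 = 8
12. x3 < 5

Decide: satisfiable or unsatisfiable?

From constraint 4: x1 ≥ 5. From constraint 3: x2 ≥ 4. Hence x1 + x2 ≥ 9. But constraint 11 requires x1 + x2 = 8, and 8 < 9. Contradiction.

Unsatisfiable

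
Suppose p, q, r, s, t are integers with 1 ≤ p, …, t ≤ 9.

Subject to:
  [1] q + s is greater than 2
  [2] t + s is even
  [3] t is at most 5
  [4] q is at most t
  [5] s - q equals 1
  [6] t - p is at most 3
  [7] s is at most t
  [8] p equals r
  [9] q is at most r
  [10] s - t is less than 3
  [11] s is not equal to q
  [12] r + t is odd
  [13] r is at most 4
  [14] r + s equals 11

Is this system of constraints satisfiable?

Unsatisfiable

From constraint 13: r ≤ 4. From constraints 3 and 7: s ≤ t ≤ 5. Hence r + s ≤ 9. But constraint 14 requires r + s = 11, and 11 > 9. Contradiction.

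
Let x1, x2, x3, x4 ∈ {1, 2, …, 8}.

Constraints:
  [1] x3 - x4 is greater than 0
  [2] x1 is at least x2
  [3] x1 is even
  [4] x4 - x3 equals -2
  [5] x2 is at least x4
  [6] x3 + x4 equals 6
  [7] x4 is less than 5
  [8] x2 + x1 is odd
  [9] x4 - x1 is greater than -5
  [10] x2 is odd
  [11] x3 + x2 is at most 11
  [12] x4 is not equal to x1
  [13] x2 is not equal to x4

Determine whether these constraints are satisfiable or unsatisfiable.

Setting (x1, x2, x3, x4) = (6, 5, 4, 2) satisfies everything: constraint 1: x3 - x4 = 2; constraint 4: x4 - x3 = -2, and the others follow.

Satisfiable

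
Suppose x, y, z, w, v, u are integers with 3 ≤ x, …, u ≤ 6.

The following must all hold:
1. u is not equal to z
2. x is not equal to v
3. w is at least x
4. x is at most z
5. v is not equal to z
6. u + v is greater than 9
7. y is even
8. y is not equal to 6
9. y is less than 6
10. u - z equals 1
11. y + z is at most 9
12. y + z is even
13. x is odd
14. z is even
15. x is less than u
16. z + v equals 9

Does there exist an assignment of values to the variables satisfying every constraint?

Satisfiable

The assignment x = 3, y = 4, z = 4, w = 3, v = 5, u = 5 works:
  constraint 6 holds since u + v = 10.
  constraint 10 holds since u - z = 1.
  constraint 11 holds since y + z = 8.
The rest check out directly.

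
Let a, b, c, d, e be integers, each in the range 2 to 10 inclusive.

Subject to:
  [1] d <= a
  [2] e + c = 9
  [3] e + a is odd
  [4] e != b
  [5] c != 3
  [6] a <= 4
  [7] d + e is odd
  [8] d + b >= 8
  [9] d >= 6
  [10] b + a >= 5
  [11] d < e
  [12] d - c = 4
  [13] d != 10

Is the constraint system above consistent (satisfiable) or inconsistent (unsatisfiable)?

From constraint 9: d ≥ 6. From constraints 1 and 6: d ≤ a and a ≤ 4, so d ≤ 4. But 4 < 6, so no value of d works.

Unsatisfiable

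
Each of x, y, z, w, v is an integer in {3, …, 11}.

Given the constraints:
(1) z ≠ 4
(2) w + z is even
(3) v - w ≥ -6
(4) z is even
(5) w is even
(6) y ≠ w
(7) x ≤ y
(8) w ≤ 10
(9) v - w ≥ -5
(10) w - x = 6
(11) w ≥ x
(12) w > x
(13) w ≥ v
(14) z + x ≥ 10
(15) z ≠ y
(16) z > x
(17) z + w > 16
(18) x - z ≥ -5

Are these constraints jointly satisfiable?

Setting (x, y, z, w, v) = (4, 6, 8, 10, 6) satisfies everything: constraint 3: v - w = -4; constraint 9: v - w = -4; constraint 10: w - x = 6, and the others follow.

Satisfiable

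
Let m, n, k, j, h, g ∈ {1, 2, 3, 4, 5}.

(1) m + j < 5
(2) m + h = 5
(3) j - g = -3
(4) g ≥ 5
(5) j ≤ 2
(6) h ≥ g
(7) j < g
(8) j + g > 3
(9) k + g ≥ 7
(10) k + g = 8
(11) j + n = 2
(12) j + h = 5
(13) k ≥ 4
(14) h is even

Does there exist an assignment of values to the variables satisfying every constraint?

Unsatisfiable

From constraint 13: k ≥ 4. From constraint 4: g ≥ 5. Hence k + g ≥ 9. But constraint 10 requires k + g = 8, and 8 < 9. Contradiction.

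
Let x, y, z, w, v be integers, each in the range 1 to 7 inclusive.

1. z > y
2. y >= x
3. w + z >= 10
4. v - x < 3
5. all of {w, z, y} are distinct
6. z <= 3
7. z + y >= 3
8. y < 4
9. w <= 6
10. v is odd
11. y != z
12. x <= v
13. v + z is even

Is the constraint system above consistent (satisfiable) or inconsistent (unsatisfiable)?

From constraint 9: w ≤ 6. From constraint 6: z ≤ 3. Hence w + z ≤ 9. But constraint 3 requires w + z ≥ 10, and 10 > 9. Contradiction.

Unsatisfiable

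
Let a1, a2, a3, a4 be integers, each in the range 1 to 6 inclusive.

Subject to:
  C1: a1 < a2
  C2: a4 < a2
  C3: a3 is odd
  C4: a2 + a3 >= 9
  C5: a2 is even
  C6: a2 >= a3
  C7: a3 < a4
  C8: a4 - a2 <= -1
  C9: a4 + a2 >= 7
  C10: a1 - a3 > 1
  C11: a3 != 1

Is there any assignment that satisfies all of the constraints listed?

Satisfiable

Take a1 = 5, a2 = 6, a3 = 3, a4 = 4. Then constraint 4: a2 + a3 = 9; constraint 8: a4 - a2 = -2, and every other listed constraint is also met.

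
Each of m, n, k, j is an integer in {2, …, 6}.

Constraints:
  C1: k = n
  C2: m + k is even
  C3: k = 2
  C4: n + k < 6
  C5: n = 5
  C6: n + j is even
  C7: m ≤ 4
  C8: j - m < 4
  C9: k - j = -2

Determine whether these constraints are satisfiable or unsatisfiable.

Unsatisfiable

Constraint 3 fixes k = 2 and constraint 5 fixes n = 5, but constraint 1 requires k = n. Since 2 ≠ 5, contradiction.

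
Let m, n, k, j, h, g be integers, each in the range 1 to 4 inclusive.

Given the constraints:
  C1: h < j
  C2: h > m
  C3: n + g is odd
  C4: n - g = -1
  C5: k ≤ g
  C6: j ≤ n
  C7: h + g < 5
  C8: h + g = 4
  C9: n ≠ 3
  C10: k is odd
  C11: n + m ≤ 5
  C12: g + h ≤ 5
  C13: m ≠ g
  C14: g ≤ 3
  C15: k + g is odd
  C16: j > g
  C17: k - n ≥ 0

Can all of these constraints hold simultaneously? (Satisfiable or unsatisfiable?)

Unsatisfiable

Constraints 5, 6, 16, and 17 give g < j, j ≤ n, n ≤ k, k ≤ g. Chaining: g < j ≤ n ≤ k ≤ g, which forces g < g — impossible.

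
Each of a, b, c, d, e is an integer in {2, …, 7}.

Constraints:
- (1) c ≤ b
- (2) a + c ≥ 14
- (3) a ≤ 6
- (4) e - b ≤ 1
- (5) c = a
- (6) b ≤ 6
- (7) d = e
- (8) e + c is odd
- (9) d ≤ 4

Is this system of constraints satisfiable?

From constraint 3: a ≤ 6. From constraints 1 and 6: c ≤ b ≤ 6. Hence a + c ≤ 12. But constraint 2 requires a + c ≥ 14, and 14 > 12. Contradiction.

Unsatisfiable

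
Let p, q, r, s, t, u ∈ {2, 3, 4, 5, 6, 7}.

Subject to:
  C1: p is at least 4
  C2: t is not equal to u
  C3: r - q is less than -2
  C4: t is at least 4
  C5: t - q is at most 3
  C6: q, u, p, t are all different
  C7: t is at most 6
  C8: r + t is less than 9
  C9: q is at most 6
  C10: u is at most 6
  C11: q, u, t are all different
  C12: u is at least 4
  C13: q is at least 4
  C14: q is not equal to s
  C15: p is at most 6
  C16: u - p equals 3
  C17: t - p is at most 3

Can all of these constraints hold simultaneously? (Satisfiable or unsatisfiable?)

Unsatisfiable

Constraints 1, 4, 7, 9, 10, 12, 13, and 15 confine each of q, u, p, t to the 3 values {4, …, 6}.
Constraint 6 requires all 4 of them to be distinct, but only 3 values are available — impossible by the pigeonhole principle.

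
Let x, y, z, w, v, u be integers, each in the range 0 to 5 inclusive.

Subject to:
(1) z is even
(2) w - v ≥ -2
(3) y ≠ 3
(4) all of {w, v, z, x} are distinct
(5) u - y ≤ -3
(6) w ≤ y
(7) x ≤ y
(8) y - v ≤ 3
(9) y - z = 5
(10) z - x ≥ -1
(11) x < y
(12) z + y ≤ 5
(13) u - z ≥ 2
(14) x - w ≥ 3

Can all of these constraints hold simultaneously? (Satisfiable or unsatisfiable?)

Constraints 2, 5, 8, 10, 13, and 14 give w − v ≥ -2, v − y ≥ -3, y − u ≥ 3, u − z ≥ 2, z − x ≥ -1, x − w ≥ 3.
Adding all 6 inequalities: the left sides telescope to 0, and the right sides sum to (-2) + (-3) + 3 + 2 + (-1) + 3 = 2. So 0 ≥ 2, which is false.

Unsatisfiable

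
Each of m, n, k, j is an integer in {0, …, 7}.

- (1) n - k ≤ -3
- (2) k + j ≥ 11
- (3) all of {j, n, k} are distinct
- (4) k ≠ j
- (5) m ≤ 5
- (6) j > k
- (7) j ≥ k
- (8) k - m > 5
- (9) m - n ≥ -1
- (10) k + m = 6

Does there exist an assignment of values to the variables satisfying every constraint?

One satisfying assignment is m = 0, n = 0, k = 6, j = 7.
For the less obvious constraints — constraint 1: n - k = -6; constraint 2: k + j = 13 — and the others hold by inspection.

Satisfiable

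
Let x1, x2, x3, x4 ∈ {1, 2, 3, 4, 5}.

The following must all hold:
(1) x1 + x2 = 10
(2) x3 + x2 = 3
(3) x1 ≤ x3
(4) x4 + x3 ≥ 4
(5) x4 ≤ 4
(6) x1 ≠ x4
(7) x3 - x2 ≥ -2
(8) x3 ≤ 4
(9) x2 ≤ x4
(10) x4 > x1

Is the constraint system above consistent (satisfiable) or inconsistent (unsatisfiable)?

Unsatisfiable

From constraints 3 and 8: x1 ≤ x3 ≤ 4. From constraints 5 and 9: x2 ≤ x4 ≤ 4. Hence x1 + x2 ≤ 8. But constraint 1 requires x1 + x2 = 10, and 10 > 8. Contradiction.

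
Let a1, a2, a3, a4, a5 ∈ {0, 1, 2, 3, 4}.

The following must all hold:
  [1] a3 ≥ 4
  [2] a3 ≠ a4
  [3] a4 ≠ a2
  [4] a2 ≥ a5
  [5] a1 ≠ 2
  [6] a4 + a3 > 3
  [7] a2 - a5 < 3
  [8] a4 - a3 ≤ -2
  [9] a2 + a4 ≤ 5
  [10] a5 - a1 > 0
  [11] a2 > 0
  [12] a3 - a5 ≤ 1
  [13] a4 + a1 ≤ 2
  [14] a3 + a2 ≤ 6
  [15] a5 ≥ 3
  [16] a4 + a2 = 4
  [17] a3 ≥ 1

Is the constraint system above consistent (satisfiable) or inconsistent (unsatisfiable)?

From constraint 1: a3 ≥ 4. From constraints 4 and 15: a2 ≥ a5 ≥ 3. Hence a3 + a2 ≥ 7. But constraint 14 requires a3 + a2 ≤ 6, and 6 < 7. Contradiction.

Unsatisfiable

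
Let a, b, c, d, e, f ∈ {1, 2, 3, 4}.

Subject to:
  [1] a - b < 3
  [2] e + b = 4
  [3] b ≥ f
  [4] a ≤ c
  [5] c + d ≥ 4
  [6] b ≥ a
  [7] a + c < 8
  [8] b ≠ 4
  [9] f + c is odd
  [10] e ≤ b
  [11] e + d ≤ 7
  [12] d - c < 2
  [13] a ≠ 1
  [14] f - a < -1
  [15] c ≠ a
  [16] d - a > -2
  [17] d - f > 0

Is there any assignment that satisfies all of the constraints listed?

Satisfiable

Take a = 3, b = 3, c = 4, d = 3, e = 1, f = 1. Then constraint 1: a - b = 0; constraint 2: e + b = 4; constraint 5: c + d = 7, and every other listed constraint is also met.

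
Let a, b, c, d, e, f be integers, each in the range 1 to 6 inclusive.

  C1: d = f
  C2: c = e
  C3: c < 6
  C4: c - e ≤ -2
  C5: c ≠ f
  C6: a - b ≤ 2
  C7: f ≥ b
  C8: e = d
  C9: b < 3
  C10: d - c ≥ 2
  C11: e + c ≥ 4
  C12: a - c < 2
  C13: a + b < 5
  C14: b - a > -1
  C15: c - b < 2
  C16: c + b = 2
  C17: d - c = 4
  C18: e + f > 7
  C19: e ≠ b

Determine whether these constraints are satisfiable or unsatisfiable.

Unsatisfiable

From constraints 1, 2, and 8, c = e = d = f, so c = f. But constraint 5 says c ≠ f. Contradiction.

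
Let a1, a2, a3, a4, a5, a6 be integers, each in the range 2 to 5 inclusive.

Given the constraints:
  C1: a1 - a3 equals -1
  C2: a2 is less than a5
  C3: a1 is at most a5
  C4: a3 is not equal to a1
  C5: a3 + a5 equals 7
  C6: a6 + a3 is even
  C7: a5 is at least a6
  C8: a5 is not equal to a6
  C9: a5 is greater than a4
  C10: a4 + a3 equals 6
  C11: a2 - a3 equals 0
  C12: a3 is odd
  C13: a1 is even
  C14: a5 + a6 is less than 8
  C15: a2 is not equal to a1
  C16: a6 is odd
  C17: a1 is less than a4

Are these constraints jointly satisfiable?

Satisfiable

The assignment a1 = 2, a2 = 3, a3 = 3, a4 = 3, a5 = 4, a6 = 3 works:
  constraint 1 holds since a1 - a3 = -1.
  constraint 5 holds since a3 + a5 = 7.
  constraint 10 holds since a4 + a3 = 6.
The rest check out directly.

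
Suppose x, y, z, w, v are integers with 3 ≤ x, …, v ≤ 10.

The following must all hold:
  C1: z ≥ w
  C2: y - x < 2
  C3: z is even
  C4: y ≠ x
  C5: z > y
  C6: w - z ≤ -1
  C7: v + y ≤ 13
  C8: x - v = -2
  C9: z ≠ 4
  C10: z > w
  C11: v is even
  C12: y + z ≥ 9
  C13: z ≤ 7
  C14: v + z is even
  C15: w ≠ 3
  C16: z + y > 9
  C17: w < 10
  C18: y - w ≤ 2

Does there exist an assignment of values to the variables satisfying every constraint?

The assignment x = 4, y = 5, z = 6, w = 5, v = 6 works:
  constraint 2 holds since y - x = 1.
  constraint 6 holds since w - z = -1.
The rest check out directly.

Satisfiable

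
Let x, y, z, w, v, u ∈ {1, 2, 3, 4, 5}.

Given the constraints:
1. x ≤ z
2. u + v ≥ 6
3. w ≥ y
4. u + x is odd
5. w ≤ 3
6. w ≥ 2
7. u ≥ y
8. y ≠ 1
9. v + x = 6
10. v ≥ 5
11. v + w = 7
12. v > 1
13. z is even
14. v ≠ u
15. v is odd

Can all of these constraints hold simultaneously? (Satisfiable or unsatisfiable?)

The assignment x = 1, y = 2, z = 2, w = 2, v = 5, u = 2 works:
  constraint 2 holds since u + v = 7.
  constraint 9 holds since v + x = 6.
  constraint 11 holds since v + w = 7.
The rest check out directly.

Satisfiable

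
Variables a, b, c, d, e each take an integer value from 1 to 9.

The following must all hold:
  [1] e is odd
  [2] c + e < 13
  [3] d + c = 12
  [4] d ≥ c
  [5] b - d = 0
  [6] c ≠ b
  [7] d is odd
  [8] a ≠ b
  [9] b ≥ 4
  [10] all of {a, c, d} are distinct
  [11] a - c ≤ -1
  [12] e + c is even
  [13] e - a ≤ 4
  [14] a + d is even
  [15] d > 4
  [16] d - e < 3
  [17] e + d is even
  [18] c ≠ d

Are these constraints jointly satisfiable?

Setting (a, b, c, d, e) = (3, 7, 5, 7, 5) satisfies everything: constraint 2: c + e = 10; constraint 3: d + c = 12, and the others follow.

Satisfiable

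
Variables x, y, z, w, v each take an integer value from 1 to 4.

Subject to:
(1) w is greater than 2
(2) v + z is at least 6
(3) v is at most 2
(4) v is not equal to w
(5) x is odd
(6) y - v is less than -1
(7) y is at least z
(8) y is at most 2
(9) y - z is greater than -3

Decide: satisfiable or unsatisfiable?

From constraint 3: v ≤ 2. From constraints 7 and 8: z ≤ y ≤ 2. Hence v + z ≤ 4. But constraint 2 requires v + z ≥ 6, and 6 > 4. Contradiction.

Unsatisfiable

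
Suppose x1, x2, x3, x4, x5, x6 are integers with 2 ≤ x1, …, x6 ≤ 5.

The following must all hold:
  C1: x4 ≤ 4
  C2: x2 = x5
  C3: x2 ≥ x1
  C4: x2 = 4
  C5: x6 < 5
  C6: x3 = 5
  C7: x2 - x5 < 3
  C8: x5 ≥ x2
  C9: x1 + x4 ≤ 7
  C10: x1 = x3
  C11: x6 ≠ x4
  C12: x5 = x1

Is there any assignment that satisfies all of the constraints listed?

Constraint 4 fixes x2 = 4 and constraint 6 fixes x3 = 5. Constraints 2, 10, and 12 give x2 = x5 = x1 = x3, so x2 = x3. But 4 ≠ 5 — contradiction.

Unsatisfiable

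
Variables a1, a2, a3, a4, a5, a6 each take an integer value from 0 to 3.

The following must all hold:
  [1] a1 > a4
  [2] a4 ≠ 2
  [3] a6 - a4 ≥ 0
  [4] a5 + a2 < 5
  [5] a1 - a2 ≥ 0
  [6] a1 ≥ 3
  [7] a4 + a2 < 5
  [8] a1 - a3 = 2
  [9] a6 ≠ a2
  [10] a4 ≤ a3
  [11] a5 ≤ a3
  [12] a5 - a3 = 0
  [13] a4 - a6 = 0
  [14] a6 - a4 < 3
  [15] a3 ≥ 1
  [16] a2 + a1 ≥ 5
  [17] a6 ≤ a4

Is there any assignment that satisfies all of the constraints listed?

The assignment a1 = 3, a2 = 3, a3 = 1, a4 = 0, a5 = 1, a6 = 0 works:
  constraint 3 holds since a6 - a4 = 0.
  constraint 4 holds since a5 + a2 = 4.
  constraint 5 holds since a1 - a2 = 0.
The rest check out directly.

Satisfiable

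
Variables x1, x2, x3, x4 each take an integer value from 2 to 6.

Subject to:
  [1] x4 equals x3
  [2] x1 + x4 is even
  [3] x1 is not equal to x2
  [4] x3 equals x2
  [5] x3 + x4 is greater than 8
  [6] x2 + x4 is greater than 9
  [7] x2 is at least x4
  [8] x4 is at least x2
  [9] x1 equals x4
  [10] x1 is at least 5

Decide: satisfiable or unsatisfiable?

Unsatisfiable

From constraints 1, 4, and 9, x1 = x4 = x3 = x2, so x1 = x2. But constraint 3 says x1 ≠ x2. Contradiction.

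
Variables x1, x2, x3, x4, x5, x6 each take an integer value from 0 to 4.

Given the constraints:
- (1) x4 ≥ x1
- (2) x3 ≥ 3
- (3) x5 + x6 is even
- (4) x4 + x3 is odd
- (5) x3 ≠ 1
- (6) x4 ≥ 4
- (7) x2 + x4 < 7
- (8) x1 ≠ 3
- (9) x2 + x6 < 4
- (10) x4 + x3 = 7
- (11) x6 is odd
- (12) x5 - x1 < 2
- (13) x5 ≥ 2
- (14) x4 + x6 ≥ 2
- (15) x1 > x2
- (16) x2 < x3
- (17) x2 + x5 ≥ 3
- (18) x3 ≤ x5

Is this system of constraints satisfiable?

Satisfiable

Setting (x1, x2, x3, x4, x5, x6) = (4, 1, 3, 4, 3, 1) satisfies everything: constraint 7: x2 + x4 = 5; constraint 9: x2 + x6 = 2; constraint 10: x4 + x3 = 7, and the others follow.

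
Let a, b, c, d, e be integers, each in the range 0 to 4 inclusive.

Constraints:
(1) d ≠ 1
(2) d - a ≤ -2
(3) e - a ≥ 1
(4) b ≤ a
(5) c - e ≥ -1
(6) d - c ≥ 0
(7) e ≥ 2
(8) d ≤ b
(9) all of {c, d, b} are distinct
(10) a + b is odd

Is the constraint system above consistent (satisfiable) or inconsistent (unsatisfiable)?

Constraints 2, 3, 5, and 6 give e − a ≥ 1, a − d ≥ 2, d − c ≥ 0, c − e ≥ -1.
Adding all 4 inequalities: the left sides telescope to 0, and the right sides sum to 1 + 2 + 0 + (-1) = 2. So 0 ≥ 2, which is false.

Unsatisfiable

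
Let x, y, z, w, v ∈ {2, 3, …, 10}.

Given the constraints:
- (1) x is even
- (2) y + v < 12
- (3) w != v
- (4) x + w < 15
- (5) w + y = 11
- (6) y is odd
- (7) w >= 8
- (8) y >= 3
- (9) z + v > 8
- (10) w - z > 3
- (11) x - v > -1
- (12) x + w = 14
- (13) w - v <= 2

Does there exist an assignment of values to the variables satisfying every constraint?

Take x = 6, y = 3, z = 4, w = 8, v = 6. Then constraint 2: y + v = 9; constraint 4: x + w = 14, and every other listed constraint is also met.

Satisfiable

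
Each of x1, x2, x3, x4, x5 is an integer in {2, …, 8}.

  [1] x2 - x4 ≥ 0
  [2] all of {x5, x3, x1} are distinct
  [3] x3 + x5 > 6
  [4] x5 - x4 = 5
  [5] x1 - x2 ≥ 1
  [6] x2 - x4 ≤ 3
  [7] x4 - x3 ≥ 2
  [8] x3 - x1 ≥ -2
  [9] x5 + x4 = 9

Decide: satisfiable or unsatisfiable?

Unsatisfiable

Constraints 1, 5, 7, and 8 give x4 − x3 ≥ 2, x3 − x1 ≥ -2, x1 − x2 ≥ 1, x2 − x4 ≥ 0.
Adding all 4 inequalities: the left sides telescope to 0, and the right sides sum to 2 + (-2) + 1 + 0 = 1. So 0 ≥ 1, which is false.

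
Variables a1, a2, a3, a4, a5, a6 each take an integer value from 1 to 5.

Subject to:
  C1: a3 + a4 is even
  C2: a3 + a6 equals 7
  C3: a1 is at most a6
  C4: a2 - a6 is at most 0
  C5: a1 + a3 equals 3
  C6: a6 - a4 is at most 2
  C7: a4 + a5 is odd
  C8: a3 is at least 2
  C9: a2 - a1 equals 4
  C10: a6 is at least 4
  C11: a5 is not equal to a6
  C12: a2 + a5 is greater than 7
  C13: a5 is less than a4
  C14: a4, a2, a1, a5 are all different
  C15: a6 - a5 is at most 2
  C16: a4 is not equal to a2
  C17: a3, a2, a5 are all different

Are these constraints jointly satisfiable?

The assignment a1 = 1, a2 = 5, a3 = 2, a4 = 4, a5 = 3, a6 = 5 works:
  constraint 2 holds since a3 + a6 = 7.
  constraint 4 holds since a2 - a6 = 0.
The rest check out directly.

Satisfiable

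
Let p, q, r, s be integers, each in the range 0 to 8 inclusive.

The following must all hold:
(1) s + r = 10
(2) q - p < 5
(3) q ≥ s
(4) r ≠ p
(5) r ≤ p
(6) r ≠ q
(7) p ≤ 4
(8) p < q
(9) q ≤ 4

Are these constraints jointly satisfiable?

From constraints 3 and 9: s ≤ q ≤ 4. From constraints 5 and 7: r ≤ p ≤ 4. Hence s + r ≤ 8. But constraint 1 requires s + r = 10, and 10 > 8. Contradiction.

Unsatisfiable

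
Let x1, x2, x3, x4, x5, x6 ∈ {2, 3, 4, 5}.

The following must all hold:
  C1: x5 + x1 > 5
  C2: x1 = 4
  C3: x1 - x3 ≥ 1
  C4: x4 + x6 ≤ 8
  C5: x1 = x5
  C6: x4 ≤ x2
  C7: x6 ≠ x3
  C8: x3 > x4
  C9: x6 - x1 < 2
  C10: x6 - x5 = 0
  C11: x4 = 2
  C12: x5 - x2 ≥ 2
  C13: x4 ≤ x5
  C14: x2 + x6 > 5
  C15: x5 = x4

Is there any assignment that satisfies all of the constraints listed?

Constraint 2 fixes x1 = 4 and constraint 11 fixes x4 = 2. Constraints 5 and 15 give x1 = x5 = x4, so x1 = x4. But 4 ≠ 2 — contradiction.

Unsatisfiable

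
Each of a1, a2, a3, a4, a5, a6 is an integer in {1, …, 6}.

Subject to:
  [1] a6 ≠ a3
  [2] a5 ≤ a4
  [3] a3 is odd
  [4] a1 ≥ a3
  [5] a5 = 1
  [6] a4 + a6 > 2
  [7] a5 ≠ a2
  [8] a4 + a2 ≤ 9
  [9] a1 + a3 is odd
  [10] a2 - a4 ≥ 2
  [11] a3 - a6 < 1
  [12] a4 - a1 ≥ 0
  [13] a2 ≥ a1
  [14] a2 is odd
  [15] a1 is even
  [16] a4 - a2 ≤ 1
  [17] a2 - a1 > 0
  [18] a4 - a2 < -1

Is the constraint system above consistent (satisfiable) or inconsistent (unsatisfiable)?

Satisfiable

Take a1 = 2, a2 = 5, a3 = 1, a4 = 3, a5 = 1, a6 = 2. Then constraint 6: a4 + a6 = 5; constraint 8: a4 + a2 = 8, and every other listed constraint is also met.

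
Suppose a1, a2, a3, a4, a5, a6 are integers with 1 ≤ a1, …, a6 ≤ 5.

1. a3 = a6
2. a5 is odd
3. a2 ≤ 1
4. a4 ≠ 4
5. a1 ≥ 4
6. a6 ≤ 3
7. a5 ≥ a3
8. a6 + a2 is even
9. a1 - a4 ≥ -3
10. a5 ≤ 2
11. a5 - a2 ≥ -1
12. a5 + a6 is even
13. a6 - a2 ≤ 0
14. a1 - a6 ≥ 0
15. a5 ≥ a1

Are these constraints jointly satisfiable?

Unsatisfiable

From constraint 5: a1 ≥ 4. From constraints 10 and 15: a1 ≤ a5 and a5 ≤ 2, so a1 ≤ 2. But 2 < 4, so no value of a1 works.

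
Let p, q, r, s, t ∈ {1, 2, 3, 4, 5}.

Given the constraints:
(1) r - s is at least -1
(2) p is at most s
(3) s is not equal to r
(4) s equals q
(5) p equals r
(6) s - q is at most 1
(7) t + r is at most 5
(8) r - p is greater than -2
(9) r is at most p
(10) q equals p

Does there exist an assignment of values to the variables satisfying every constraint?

From constraints 4, 5, and 10, s = q = p = r, so s = r. But constraint 3 says s ≠ r. Contradiction.

Unsatisfiable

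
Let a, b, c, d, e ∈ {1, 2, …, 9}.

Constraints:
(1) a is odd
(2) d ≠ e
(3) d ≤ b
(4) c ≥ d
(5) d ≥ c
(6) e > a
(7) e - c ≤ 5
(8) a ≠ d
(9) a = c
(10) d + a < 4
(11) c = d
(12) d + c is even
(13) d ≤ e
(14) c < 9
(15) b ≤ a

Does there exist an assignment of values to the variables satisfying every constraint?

Unsatisfiable

From constraints 9 and 11, a = c = d, so a = d. But constraint 8 says a ≠ d. Contradiction.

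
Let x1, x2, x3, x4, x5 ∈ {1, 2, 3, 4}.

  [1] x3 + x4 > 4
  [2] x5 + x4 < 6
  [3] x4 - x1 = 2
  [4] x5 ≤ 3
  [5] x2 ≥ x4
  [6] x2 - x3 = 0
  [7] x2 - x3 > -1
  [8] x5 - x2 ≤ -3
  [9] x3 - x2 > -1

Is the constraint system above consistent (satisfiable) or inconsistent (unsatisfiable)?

Satisfiable

The assignment x1 = 1, x2 = 4, x3 = 4, x4 = 3, x5 = 1 works:
  constraint 1 holds since x3 + x4 = 7.
  constraint 2 holds since x5 + x4 = 4.
  constraint 3 holds since x4 - x1 = 2.
The rest check out directly.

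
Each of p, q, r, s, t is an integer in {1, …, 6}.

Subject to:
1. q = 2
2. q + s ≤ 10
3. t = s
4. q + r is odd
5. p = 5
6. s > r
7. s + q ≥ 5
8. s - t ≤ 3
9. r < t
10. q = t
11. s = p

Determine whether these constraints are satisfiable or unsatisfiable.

Unsatisfiable

Constraint 1 fixes q = 2 and constraint 5 fixes p = 5. Constraints 3, 10, and 11 give q = t = s = p, so q = p. But 2 ≠ 5 — contradiction.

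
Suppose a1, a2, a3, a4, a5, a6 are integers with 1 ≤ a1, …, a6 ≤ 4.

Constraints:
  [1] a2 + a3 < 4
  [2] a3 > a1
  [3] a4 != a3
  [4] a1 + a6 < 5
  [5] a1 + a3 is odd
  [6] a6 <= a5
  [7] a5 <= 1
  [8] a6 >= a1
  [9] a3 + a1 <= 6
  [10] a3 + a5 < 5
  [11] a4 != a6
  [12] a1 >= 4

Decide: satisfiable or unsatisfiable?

Unsatisfiable

From constraints 8 and 12: a6 ≥ a1 and a1 ≥ 4, so a6 ≥ 4. From constraints 6 and 7: a6 ≤ a5 and a5 ≤ 1, so a6 ≤ 1. But 1 < 4, so no value of a6 works.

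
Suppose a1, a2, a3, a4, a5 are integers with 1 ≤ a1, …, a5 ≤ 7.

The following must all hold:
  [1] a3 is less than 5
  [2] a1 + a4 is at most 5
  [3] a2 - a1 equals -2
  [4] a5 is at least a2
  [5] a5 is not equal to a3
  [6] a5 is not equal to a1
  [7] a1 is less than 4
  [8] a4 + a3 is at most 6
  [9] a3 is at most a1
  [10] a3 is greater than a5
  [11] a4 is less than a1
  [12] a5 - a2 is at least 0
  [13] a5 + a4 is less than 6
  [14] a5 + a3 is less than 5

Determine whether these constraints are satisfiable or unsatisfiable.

Take a1 = 3, a2 = 1, a3 = 3, a4 = 2, a5 = 1. Then constraint 2: a1 + a4 = 5; constraint 3: a2 - a1 = -2; constraint 8: a4 + a3 = 5, and every other listed constraint is also met.

Satisfiable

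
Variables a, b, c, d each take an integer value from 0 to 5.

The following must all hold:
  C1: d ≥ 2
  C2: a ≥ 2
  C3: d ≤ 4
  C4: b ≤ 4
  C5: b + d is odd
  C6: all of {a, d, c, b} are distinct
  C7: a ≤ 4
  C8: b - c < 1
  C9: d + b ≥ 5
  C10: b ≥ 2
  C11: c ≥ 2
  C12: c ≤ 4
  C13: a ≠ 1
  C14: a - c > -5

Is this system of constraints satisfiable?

Unsatisfiable

Constraints 1, 2, 3, 4, 7, 10, 11, and 12 confine each of a, d, c, b to the 3 values {2, …, 4}.
Constraint 6 requires all 4 of them to be distinct, but only 3 values are available — impossible by the pigeonhole principle.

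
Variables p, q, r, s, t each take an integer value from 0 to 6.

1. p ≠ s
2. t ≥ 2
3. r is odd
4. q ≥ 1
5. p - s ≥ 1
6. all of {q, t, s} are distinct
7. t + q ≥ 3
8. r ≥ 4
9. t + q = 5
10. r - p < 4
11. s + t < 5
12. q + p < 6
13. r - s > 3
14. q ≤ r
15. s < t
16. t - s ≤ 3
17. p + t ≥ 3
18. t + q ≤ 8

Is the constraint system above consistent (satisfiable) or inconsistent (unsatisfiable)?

Try p = 2, q = 2, r = 5, s = 0, t = 3.
Check constraint 5: p - s = 2; constraint 7: t + q = 5. The remaining constraints are straightforward to verify.

Satisfiable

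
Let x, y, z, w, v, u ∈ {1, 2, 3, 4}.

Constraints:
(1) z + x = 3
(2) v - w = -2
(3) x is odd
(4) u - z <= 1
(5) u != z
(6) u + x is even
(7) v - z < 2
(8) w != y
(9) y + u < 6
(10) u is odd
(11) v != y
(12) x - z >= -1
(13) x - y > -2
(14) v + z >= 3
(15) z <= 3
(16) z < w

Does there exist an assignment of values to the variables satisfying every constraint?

The assignment x = 1, y = 1, z = 2, w = 4, v = 2, u = 3 works:
  constraint 1 holds since z + x = 3.
  constraint 2 holds since v - w = -2.
  constraint 4 holds since u - z = 1.
The rest check out directly.

Satisfiable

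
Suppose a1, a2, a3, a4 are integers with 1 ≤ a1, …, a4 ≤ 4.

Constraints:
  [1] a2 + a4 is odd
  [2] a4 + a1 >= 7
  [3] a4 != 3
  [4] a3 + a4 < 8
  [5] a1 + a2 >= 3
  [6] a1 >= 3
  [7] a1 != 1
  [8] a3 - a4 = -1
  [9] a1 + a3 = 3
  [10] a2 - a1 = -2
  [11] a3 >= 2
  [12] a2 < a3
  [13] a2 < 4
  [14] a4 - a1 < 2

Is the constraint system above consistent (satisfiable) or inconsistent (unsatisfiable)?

From constraint 6: a1 ≥ 3. From constraint 11: a3 ≥ 2. Hence a1 + a3 ≥ 5. But constraint 9 requires a1 + a3 = 3, and 3 < 5. Contradiction.

Unsatisfiable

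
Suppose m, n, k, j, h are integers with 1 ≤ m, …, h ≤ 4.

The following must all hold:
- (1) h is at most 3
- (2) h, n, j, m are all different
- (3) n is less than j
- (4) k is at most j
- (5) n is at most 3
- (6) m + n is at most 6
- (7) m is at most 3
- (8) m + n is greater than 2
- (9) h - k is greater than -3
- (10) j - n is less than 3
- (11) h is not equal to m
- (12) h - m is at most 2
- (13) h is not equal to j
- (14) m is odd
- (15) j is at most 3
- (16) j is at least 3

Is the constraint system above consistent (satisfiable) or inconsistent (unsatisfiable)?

Unsatisfiable

Constraints 1, 5, 7, and 15 confine each of h, n, j, m to the 3 values {1, …, 3} (the domain already gives each ≥ 1).
Constraint 2 requires all 4 of them to be distinct, but only 3 values are available — impossible by the pigeonhole principle.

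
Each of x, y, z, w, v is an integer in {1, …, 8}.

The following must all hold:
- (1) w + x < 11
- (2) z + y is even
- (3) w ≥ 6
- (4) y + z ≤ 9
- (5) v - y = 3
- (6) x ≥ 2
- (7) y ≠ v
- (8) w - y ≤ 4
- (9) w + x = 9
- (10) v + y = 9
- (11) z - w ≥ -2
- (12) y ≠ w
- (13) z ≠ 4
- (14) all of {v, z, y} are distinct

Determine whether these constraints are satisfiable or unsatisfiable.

Satisfiable

The assignment x = 3, y = 3, z = 5, w = 6, v = 6 works:
  constraint 1 holds since w + x = 9.
  constraint 4 holds since y + z = 8.
The rest check out directly.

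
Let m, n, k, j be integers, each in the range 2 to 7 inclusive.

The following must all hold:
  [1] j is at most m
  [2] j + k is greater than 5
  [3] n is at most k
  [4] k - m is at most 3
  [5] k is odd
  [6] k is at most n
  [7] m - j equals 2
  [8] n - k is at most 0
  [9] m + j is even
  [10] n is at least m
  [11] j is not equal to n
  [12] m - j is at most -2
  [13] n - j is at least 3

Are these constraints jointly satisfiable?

Unsatisfiable

Constraints 4, 8, 12, and 13 give j − m ≥ 2, m − k ≥ -3, k − n ≥ 0, n − j ≥ 3.
Adding all 4 inequalities: the left sides telescope to 0, and the right sides sum to 2 + (-3) + 0 + 3 = 2. So 0 ≥ 2, which is false.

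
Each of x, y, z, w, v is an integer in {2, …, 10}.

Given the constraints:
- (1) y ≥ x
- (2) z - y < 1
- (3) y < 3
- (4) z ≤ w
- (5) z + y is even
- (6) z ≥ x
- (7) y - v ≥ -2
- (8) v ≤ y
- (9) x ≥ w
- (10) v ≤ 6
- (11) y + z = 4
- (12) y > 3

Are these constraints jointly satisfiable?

From constraint 12: y ≥ 4. From constraint 3: y ≤ 2. But 2 < 4, so no value of y works.

Unsatisfiable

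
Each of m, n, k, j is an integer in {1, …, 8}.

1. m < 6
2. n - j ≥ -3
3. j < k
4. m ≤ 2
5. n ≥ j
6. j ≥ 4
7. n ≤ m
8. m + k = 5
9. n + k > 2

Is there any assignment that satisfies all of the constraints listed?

Unsatisfiable

From constraints 5 and 6: n ≥ j and j ≥ 4, so n ≥ 4. From constraints 4 and 7: n ≤ m and m ≤ 2, so n ≤ 2. But 2 < 4, so no value of n works.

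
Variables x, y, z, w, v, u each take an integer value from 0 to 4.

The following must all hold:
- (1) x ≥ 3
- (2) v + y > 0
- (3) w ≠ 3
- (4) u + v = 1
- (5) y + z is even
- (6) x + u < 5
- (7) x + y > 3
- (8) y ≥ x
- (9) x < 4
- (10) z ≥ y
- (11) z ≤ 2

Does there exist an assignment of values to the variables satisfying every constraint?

From constraints 1 and 8: y ≥ x and x ≥ 3, so y ≥ 3. From constraints 10 and 11: y ≤ z and z ≤ 2, so y ≤ 2. But 2 < 3, so no value of y works.

Unsatisfiable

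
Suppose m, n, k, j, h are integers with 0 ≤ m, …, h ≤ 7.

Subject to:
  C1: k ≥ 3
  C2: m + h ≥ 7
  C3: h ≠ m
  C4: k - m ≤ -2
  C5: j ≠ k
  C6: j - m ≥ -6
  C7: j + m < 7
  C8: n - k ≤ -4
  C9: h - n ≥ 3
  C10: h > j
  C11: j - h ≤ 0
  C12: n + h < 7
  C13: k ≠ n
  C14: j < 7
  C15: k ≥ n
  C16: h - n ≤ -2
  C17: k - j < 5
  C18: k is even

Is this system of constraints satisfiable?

Constraints 4, 6, 8, 11, and 16 give k − n ≥ 4, n − h ≥ 2, h − j ≥ 0, j − m ≥ -6, m − k ≥ 2.
Adding all 5 inequalities: the left sides telescope to 0, and the right sides sum to 4 + 2 + 0 + (-6) + 2 = 2. So 0 ≥ 2, which is false.

Unsatisfiable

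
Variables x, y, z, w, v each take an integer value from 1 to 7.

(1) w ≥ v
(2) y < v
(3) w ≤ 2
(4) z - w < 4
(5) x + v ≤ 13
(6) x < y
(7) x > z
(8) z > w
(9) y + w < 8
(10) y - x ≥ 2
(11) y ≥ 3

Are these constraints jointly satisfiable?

Constraints 1, 2, 6, 7, and 8 give x < y, y < v, v ≤ w, w < z, z < x. Chaining: x < y < v ≤ w < z < x, which forces x < x — impossible.

Unsatisfiable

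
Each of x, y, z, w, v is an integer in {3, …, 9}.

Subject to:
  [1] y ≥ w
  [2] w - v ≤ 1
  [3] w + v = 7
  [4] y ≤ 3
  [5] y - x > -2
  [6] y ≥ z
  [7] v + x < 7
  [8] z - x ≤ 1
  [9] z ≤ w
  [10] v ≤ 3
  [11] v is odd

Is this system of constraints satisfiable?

Unsatisfiable

From constraints 1 and 4: w ≤ y ≤ 3. From constraint 10: v ≤ 3. Hence w + v ≤ 6. But constraint 3 requires w + v = 7, and 7 > 6. Contradiction.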